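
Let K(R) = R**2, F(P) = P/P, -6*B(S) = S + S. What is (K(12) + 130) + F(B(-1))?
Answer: 275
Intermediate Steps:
B(S) = -S/3 (B(S) = -(S + S)/6 = -S/3)
F(P) = 1
(K(12) + 130) + F(B(-1)) = (12**2 + 130) + 1 = (144 + 130) + 1 = 274 + 1 = 275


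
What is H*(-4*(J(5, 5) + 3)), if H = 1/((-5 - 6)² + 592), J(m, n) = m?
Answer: -32/713 ≈ -0.044881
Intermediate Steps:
H = 1/713 (H = 1/((-11)² + 592) = 1/(121 + 592) = 1/713 ≈ 0.0014025)
H*(-4*(J(5, 5) + 3)) = (-4*(5 + 3))/713 = (-4*8)/713 = (1/713)*(-32) = -32/713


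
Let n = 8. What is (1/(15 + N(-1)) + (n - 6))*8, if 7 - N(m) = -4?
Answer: 212/13 ≈ 16.308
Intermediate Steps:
N(m) = 11 (N(m) = 7 - 1*(-4) = 7 + 4 = 11)
(1/(15 + N(-1)) + (n - 6))*8 = (1/(15 + 11) + (8 - 6))*8 = (1/26 + 2)*8 = (53/26)*8 = 212/13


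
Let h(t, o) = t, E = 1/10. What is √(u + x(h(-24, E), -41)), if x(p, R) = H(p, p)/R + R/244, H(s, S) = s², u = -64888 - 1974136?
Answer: I*√51016744340821/5002 ≈ 1427.9*I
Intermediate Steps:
E = ⅒ ≈ 0.10000
u = -2039024
x(p, R) = R/244 + p²/R (x(p, R) = p²/R + R/244 = R/244 + p²/R)
√(u + x(h(-24, E), -41)) = √(-2039024 + ((1/244)*(-41) + (-24)²/(-41))) = √(-2039024 + (-41/244 - 1/41*576)) = √(-2039024 + (-41/244 - 576/41)) = √(-2039024 - 142225/10004) = √(-20398538321/10004) = I*√51016744340821/5002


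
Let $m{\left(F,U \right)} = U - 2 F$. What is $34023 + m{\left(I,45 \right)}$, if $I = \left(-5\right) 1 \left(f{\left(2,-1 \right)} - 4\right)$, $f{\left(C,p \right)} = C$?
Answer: $34048$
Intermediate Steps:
$I = 10$ ($I = \left(-5\right) 1 \left(2 - 4\right) = \left(-5\right) \left(-2\right) = 10$)
$34023 + m{\left(I,45 \right)} = 34023 + \left(45 - 20\right) = 34023 + 25 = 34048$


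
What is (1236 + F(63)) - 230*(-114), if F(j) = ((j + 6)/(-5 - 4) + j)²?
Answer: 274660/9 ≈ 30518.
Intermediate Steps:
F(j) = (-⅔ + 8*j/9)² (F(j) = ((6 + j)/(-9) + j)² = ((6 + j)*(-⅑) + j)² = ((-⅔ - j/9) + j)² = (-⅔ + 8*j/9)²)
(1236 + F(63)) - 230*(-114) = (1236 + 4*(-3 + 4*63)²/81) - 230*(-114) = (1236 + 4*(-3 + 252)²/81) - 1*(-26220) = (1236 + (4/81)*249²) + 26220 = (1236 + (4/81)*62001) + 26220 = (1236 + 27556/9) + 26220 = 38680/9 + 26220 = 274660/9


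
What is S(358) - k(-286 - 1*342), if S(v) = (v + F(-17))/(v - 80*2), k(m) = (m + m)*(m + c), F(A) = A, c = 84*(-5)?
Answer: -23693153/18 ≈ -1.3163e+6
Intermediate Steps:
c = -420
k(m) = 2*m*(-420 + m) (k(m) = (m + m)*(m - 420) = (2*m)*(-420 + m) = 2*m*(-420 + m))
S(v) = (-17 + v)/(-160 + v) (S(v) = (v - 17)/(v - 80*2) = (-17 + v)/(v - 160) = (-17 + v)/(-160 + v))
S(358) - k(-286 - 1*342) = (-17 + 358)/(-160 + 358) - 2*(-286 - 1*342)*(-420 + (-286 - 1*342)) = 341/198 - 2*(-286 - 342)*(-420 + (-286 - 342)) = (1/198)*341 - 2*(-628)*(-420 - 628) = 31/18 - 2*(-628)*(-1048) = 31/18 - 1*1316288 = 31/18 - 1316288 = -23693153/18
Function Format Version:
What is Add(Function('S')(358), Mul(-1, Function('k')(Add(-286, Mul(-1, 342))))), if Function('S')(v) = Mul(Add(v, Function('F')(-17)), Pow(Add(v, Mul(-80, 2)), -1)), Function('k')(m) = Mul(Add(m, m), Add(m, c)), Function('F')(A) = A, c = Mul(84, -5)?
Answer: Rational(-23693153, 18) ≈ -1.3163e+6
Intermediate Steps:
c = -420
Function('k')(m) = Mul(2, m, Add(-420, m)) (Function('k')(m) = Mul(Add(m, m), Add(m, -420)) = Mul(Mul(2, m), Add(-420, m)) = Mul(2, m, Add(-420, m)))
Function('S')(v) = Mul(Pow(Add(-160, v), -1), Add(-17, v)) (Function('S')(v) = Mul(Add(v, -17), Pow(Add(v, Mul(-80, 2)), -1)) = Mul(Add(-17, v), Pow(Add(v, -160), -1)) = Mul(Add(-17, v), Pow(Add(-160, v), -1)) = Mul(Pow(Add(-160, v), -1), Add(-17, v)))
Add(Function('S')(358), Mul(-1, Function('k')(Add(-286, Mul(-1, 342))))) = Add(Mul(Pow(Add(-160, 358), -1), Add(-17, 358)), Mul(-1, Mul(2, Add(-286, Mul(-1, 342)), Add(-420, Add(-286, Mul(-1, 342)))))) = Add(Mul(Pow(198, -1), 341), Mul(-1, Mul(2, Add(-286, -342), Add(-420, Add(-286, -342))))) = Add(Mul(Rational(1, 198), 341), Mul(-1, Mul(2, -628, Add(-420, -628)))) = Add(Rational(31, 18), Mul(-1, Mul(2, -628, -1048))) = Add(Rational(31, 18), Mul(-1, 1316288)) = Add(Rational(31, 18), -1316288) = Rational(-23693153, 18)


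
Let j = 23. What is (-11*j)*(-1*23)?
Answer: 5819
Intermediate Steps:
(-11*j)*(-1*23) = (-11*23)*(-1*23) = -253*(-23) = 5819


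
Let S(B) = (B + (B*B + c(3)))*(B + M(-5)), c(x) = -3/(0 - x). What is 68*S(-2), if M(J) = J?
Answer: -1428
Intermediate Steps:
c(x) = 3/x (c(x) = -3*(-1/x) = -(-3)/x = 3/x)
S(B) = (-5 + B)*(1 + B + B²) (S(B) = (B + (B*B + 3/3))*(B - 5) = (B + (B² + 3*(⅓)))*(-5 + B) = (B + (B² + 1))*(-5 + B) = (B + (1 + B²))*(-5 + B) = (1 + B + B²)*(-5 + B) = (-5 + B)*(1 + B + B²))
68*S(-2) = 68*(-5 + (-2)³ - 4*(-2) - 4*(-2)²) = 68*(-5 - 8 + 8 - 4*4) = 68*(-5 - 8 + 8 - 16) = 68*(-21) = -1428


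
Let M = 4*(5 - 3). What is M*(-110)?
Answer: -880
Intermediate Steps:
M = 8 (M = 4*2 = 8)
M*(-110) = 8*(-110) = -880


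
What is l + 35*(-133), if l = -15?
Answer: -4670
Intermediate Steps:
l + 35*(-133) = -15 + 35*(-133) = -15 - 4655 = -4670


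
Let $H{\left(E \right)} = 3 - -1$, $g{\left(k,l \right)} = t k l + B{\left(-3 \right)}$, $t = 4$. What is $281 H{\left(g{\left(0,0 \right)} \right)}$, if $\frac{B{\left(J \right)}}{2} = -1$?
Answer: $1124$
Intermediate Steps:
$B{\left(J \right)} = -2$ ($B{\left(J \right)} = 2 \left(-1\right) = -2$)
$g{\left(k,l \right)} = -2 + 4 k l$ ($g{\left(k,l \right)} = 4 k l - 2 = -2 + 4 k l$)
$H{\left(E \right)} = 4$ ($H{\left(E \right)} = 3 + 1 = 4$)
$281 H{\left(g{\left(0,0 \right)} \right)} = 281 \cdot 4 = 1124$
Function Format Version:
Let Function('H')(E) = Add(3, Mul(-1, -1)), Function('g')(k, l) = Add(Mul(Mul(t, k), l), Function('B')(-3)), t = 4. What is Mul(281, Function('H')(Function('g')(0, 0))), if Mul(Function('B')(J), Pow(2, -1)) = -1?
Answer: 1124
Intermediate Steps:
Function('B')(J) = -2 (Function('B')(J) = Mul(2, -1) = -2)
Function('g')(k, l) = Add(-2, Mul(4, k, l)) (Function('g')(k, l) = Add(Mul(Mul(4, k), l), -2) = Add(Mul(4, k, l), -2) = Add(-2, Mul(4, k, l)))
Function('H')(E) = 4 (Function('H')(E) = Add(3, 1) = 4)
Mul(281, Function('H')(Function('g')(0, 0))) = Mul(281, 4) = 1124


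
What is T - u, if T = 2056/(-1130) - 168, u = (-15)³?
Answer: 1810927/565 ≈ 3205.2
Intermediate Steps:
u = -3375
T = -95948/565 (T = 2056*(-1/1130) - 168 = -1028/565 - 168 = -95948/565 ≈ -169.82)
T - u = -95948/565 - 1*(-3375) = -95948/565 + 3375 = 1810927/565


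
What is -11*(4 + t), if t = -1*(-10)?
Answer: -154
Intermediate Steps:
t = 10
-11*(4 + t) = -11*(4 + 10) = -11*14 = -154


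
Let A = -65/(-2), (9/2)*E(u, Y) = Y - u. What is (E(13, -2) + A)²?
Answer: 30625/36 ≈ 850.69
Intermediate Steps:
E(u, Y) = -2*u/9 + 2*Y/9 (E(u, Y) = 2*(Y - u)/9 = -2*u/9 + 2*Y/9)
A = 65/2 (A = -65*(-½) = 65/2 ≈ 32.500)
(E(13, -2) + A)² = ((-2/9*13 + (2/9)*(-2)) + 65/2)² = ((-26/9 - 4/9) + 65/2)² = (-10/3 + 65/2)² = (175/6)² = 30625/36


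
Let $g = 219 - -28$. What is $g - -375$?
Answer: $622$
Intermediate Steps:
$g = 247$ ($g = 219 + 28 = 247$)
$g - -375 = 247 - -375 = 247 + 375 = 622$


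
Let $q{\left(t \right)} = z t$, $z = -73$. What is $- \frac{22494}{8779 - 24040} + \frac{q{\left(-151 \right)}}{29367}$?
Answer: $\frac{276267767}{149389929} \approx 1.8493$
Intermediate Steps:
$q{\left(t \right)} = - 73 t$
$- \frac{22494}{8779 - 24040} + \frac{q{\left(-151 \right)}}{29367} = - \frac{22494}{8779 - 24040} + \frac{\left(-73\right) \left(-151\right)}{29367} = - \frac{22494}{-15261} + 11023 \cdot \frac{1}{29367} = \left(-22494\right) \left(- \frac{1}{15261}\right) + \frac{11023}{29367} = \frac{7498}{5087} + \frac{11023}{29367} = \frac{276267767}{149389929}$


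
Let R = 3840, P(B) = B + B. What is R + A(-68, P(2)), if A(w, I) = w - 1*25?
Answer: 3747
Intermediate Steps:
P(B) = 2*B
A(w, I) = -25 + w (A(w, I) = w - 25 = -25 + w)
R + A(-68, P(2)) = 3840 + (-25 - 68) = 3840 - 93 = 3747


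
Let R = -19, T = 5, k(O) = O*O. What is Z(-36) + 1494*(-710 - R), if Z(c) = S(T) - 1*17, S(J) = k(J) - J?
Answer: -1032351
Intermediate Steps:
k(O) = O²
S(J) = J² - J
Z(c) = 3 (Z(c) = 5*(-1 + 5) - 1*17 = 5*4 - 17 = 20 - 17 = 3)
Z(-36) + 1494*(-710 - R) = 3 + 1494*(-710 - 1*(-19)) = 3 + 1494*(-710 + 19) = 3 + 1494*(-691) = 3 - 1032354 = -1032351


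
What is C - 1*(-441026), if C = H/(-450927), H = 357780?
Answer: 66290057774/150309 ≈ 4.4103e+5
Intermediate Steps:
C = -119260/150309 (C = 357780/(-450927) = 357780*(-1/450927) = -119260/150309 ≈ -0.79343)
C - 1*(-441026) = -119260/150309 - 1*(-441026) = -119260/150309 + 441026 = 66290057774/150309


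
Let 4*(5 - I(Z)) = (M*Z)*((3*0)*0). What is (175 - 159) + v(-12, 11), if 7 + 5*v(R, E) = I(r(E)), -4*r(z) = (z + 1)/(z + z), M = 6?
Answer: 78/5 ≈ 15.600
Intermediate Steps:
r(z) = -(1 + z)/(8*z) (r(z) = -(z + 1)/(4*(z + z)) = -(1 + z)/(4*(2*z)) = -(1 + z)*1/(2*z)/4 = -(1 + z)/(8*z))
I(Z) = 5 (I(Z) = 5 - 6*Z*(3*0)*0/4 = 5 - 6*Z*0*0/4 = 5 - 6*Z*0/4 = 5 - ¼*0 = 5 + 0 = 5)
v(R, E) = -⅖ (v(R, E) = -7/5 + (⅕)*5 = -7/5 + 1 = -⅖)
(175 - 159) + v(-12, 11) = (175 - 159) - ⅖ = 16 - ⅖ = 78/5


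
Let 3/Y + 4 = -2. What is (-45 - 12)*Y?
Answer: 57/2 ≈ 28.500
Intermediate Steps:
Y = -½ (Y = 3/(-4 - 2) = 3/(-6) = 3*(-⅙) = -½ ≈ -0.50000)
(-45 - 12)*Y = (-45 - 12)*(-½) = -57*(-½) = 57/2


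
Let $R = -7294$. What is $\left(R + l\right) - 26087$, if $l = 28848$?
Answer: $-4533$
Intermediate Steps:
$\left(R + l\right) - 26087 = \left(-7294 + 28848\right) - 26087 = 21554 - 26087 = -4533$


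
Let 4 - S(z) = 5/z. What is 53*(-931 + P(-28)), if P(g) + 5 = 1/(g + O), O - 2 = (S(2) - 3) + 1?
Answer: -49610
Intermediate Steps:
S(z) = 4 - 5/z
O = 3/2 (O = 2 + (((4 - 5/2) - 3) + 1) = 2 + ((3/2 - 3) + 1) = 2 + (-3/2 + 1) = 2 - ½ = 3/2 ≈ 1.5000)
P(g) = -5 + 1/(3/2 + g) (P(g) = -5 + 1/(g + 3/2) = -5 + 1/(3/2 + g))
53*(-931 + P(-28)) = 53*(-931 + (-13 - 10*(-28))/(3 + 2*(-28))) = 53*(-931 + (-13 + 280)/(3 - 56)) = 53*(-931 + 267/(-53)) = 53*(-931 - 1/53*267) = 53*(-931 - 267/53) = 53*(-49610/53) = -49610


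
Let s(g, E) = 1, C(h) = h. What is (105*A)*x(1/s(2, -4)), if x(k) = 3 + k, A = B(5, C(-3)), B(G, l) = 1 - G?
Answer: -1680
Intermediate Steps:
A = -4 (A = 1 - 1*5 = 1 - 5 = -4)
(105*A)*x(1/s(2, -4)) = (105*(-4))*(3 + 1/1) = -420*(3 + 1) = -420*4 = -1680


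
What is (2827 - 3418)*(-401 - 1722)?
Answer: 1254693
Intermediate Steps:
(2827 - 3418)*(-401 - 1722) = -591*(-2123) = 1254693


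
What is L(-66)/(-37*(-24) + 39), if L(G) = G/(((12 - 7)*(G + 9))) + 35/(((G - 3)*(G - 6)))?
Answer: 112621/437506920 ≈ 0.00025742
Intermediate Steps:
L(G) = G/(45 + 5*G) + 35/((-6 + G)*(-3 + G)) (L(G) = G/((5*(9 + G))) + 35/(((-3 + G)*(-6 + G))) = G/(45 + 5*G) + 35/(((-6 + G)*(-3 + G))) = G/(45 + 5*G) + 35*(1/((-6 + G)*(-3 + G))) = G/(45 + 5*G) + 35/((-6 + G)*(-3 + G)))
L(-66)/(-37*(-24) + 39) = ((1575 + (-66)**3 - 9*(-66)**2 + 193*(-66))/(5*(162 + (-66)**3 - 63*(-66))))/(-37*(-24) + 39) = ((1575 - 287496 - 9*4356 - 12738)/(5*(162 - 287496 + 4158)))/(888 + 39) = ((1/5)*(1575 - 287496 - 39204 - 12738)/(-283176))/927 = ((1/5)*(-1/283176)*(-337863))*(1/927) = (112621/471960)*(1/927) = 112621/437506920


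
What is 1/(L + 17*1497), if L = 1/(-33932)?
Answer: 33932/863535467 ≈ 3.9294e-5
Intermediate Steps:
L = -1/33932 ≈ -2.9471e-5
1/(L + 17*1497) = 1/(-1/33932 + 17*1497) = 1/(-1/33932 + 25449) = 1/(863535467/33932) = 33932/863535467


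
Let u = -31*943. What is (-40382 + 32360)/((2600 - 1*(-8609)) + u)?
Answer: 1337/3004 ≈ 0.44507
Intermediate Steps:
u = -29233
(-40382 + 32360)/((2600 - 1*(-8609)) + u) = (-40382 + 32360)/((2600 - 1*(-8609)) - 29233) = -8022/((2600 + 8609) - 29233) = -8022/(11209 - 29233) = -8022/(-18024) = -8022*(-1/18024) = 1337/3004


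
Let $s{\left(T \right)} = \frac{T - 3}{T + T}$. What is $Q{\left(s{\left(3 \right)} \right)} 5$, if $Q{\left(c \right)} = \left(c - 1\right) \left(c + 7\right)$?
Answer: $-35$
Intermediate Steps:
$s{\left(T \right)} = \frac{-3 + T}{2 T}$
$Q{\left(c \right)} = \left(-1 + c\right) \left(7 + c\right)$
$Q{\left(s{\left(3 \right)} \right)} 5 = \left(-7 + \left(\frac{-3 + 3}{2 \cdot 3}\right)^{2} + 6 \frac{-3 + 3}{2 \cdot 3}\right) 5 = \left(-7 + \left(\frac{1}{2} \cdot \frac{1}{3} \cdot 0\right)^{2} + 6 \cdot \frac{1}{2} \cdot \frac{1}{3} \cdot 0\right) 5 = \left(-7 + 0^{2} + 6 \cdot 0\right) 5 = \left(-7 + 0 + 0\right) 5 = \left(-7\right) 5 = -35$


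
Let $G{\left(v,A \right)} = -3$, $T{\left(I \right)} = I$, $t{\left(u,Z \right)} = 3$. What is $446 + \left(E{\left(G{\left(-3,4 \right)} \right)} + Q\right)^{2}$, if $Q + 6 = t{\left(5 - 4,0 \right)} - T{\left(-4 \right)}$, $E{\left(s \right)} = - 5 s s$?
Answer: $2382$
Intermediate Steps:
$E{\left(s \right)} = - 5 s^{2}$
$Q = 1$ ($Q = -6 + \left(3 - -4\right) = -6 + \left(3 + 4\right) = -6 + 7 = 1$)
$446 + \left(E{\left(G{\left(-3,4 \right)} \right)} + Q\right)^{2} = 446 + \left(- 5 \left(-3\right)^{2} + 1\right)^{2} = 446 + \left(\left(-5\right) 9 + 1\right)^{2} = 446 + \left(-45 + 1\right)^{2} = 446 + \left(-44\right)^{2} = 446 + 1936 = 2382$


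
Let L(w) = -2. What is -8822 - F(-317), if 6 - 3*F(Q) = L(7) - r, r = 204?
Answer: -26678/3 ≈ -8892.7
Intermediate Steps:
F(Q) = 212/3 (F(Q) = 2 - (-2 - 1*204)/3 = 2 - (-2 - 204)/3 = 2 - ⅓*(-206) = 2 + 206/3 = 212/3)
-8822 - F(-317) = -8822 - 1*212/3 = -8822 - 212/3 = -26678/3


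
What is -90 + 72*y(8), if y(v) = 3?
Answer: 126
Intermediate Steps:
-90 + 72*y(8) = -90 + 72*3 = -90 + 216 = 126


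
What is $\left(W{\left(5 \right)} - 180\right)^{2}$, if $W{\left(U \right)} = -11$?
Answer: $36481$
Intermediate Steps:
$\left(W{\left(5 \right)} - 180\right)^{2} = \left(-11 - 180\right)^{2} = \left(-191\right)^{2} = 36481$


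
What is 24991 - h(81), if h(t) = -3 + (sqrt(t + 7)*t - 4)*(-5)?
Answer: 24974 + 810*sqrt(22) ≈ 28773.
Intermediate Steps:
h(t) = 17 - 5*t*sqrt(7 + t) (h(t) = -3 + (sqrt(7 + t)*t - 4)*(-5) = -3 + (t*sqrt(7 + t) - 4)*(-5) = -3 + (-4 + t*sqrt(7 + t))*(-5) = -3 + (20 - 5*t*sqrt(7 + t)) = 17 - 5*t*sqrt(7 + t))
24991 - h(81) = 24991 - (17 - 5*81*sqrt(7 + 81)) = 24991 - (17 - 5*81*sqrt(88)) = 24991 - (17 - 5*81*2*sqrt(22)) = 24991 - (17 - 810*sqrt(22)) = 24991 + (-17 + 810*sqrt(22)) = 24974 + 810*sqrt(22)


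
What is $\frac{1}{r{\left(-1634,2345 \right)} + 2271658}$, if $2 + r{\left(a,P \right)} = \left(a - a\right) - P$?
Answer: $\frac{1}{2269311} \approx 4.4066 \cdot 10^{-7}$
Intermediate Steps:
$r{\left(a,P \right)} = -2 - P$ ($r{\left(a,P \right)} = -2 + \left(\left(a - a\right) - P\right) = -2 + \left(0 - P\right) = -2 - P$)
$\frac{1}{r{\left(-1634,2345 \right)} + 2271658} = \frac{1}{\left(-2 - 2345\right) + 2271658} = \frac{1}{-2347 + 2271658} = \frac{1}{2269311}$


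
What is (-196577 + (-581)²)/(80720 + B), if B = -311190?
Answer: -70492/115235 ≈ -0.61172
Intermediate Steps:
(-196577 + (-581)²)/(80720 + B) = (-196577 + (-581)²)/(80720 - 311190) = (-196577 + 337561)/(-230470) = 140984*(-1/230470) = -70492/115235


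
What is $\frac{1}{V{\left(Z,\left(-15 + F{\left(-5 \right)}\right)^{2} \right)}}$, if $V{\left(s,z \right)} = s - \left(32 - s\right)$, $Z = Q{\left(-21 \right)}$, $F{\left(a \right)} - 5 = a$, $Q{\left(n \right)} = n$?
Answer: $- \frac{1}{74} \approx -0.013514$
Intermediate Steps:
$F{\left(a \right)} = 5 + a$
$Z = -21$
$V{\left(s,z \right)} = -32 + 2 s$ ($V{\left(s,z \right)} = s + \left(-32 + s\right) = -32 + 2 s$)
$\frac{1}{V{\left(Z,\left(-15 + F{\left(-5 \right)}\right)^{2} \right)}} = \frac{1}{-32 + 2 \left(-21\right)} = \frac{1}{-32 - 42} = \frac{1}{-74} = - \frac{1}{74}$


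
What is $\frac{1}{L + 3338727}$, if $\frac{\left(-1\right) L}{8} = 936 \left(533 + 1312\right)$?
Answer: $- \frac{1}{10476633} \approx -9.5451 \cdot 10^{-8}$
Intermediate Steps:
$L = -13815360$ ($L = - 8 \cdot 936 \left(533 + 1312\right) = - 8 \cdot 936 \cdot 1845 = \left(-8\right) 1726920 = -13815360$)
$\frac{1}{L + 3338727} = \frac{1}{-13815360 + 3338727} = \frac{1}{-10476633} = - \frac{1}{10476633}$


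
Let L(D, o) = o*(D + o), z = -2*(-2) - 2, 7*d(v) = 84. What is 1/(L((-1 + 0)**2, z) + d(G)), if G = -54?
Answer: 1/18 ≈ 0.055556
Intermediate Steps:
d(v) = 12 (d(v) = (1/7)*84 = 12)
z = 2 (z = 4 - 2 = 2)
1/(L((-1 + 0)**2, z) + d(G)) = 1/(2*((-1 + 0)**2 + 2) + 12) = 1/(2*((-1)**2 + 2) + 12) = 1/(2*(1 + 2) + 12) = 1/(2*3 + 12) = 1/(6 + 12) = 1/18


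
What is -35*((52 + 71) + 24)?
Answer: -5145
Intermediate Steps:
-35*((52 + 71) + 24) = -35*(123 + 24) = -35*147 = -5145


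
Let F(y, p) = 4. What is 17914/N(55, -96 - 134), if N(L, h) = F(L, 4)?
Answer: 8957/2 ≈ 4478.5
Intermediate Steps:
N(L, h) = 4
17914/N(55, -96 - 134) = 17914/4 = 17914*(¼) = 8957/2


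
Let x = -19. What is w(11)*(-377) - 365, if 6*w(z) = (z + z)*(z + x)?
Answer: 32081/3 ≈ 10694.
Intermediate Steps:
w(z) = z*(-19 + z)/3 (w(z) = ((z + z)*(z - 19))/6 = ((2*z)*(-19 + z))/6 = (2*z*(-19 + z))/6 = z*(-19 + z)/3)
w(11)*(-377) - 365 = ((1/3)*11*(-19 + 11))*(-377) - 365 = ((1/3)*11*(-8))*(-377) - 365 = -88/3*(-377) - 365 = 33176/3 - 365 = 32081/3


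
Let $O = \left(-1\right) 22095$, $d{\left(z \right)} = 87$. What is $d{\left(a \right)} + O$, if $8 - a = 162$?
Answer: $-22008$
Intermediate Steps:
$a = -154$ ($a = 8 - 162 = -154$)
$O = -22095$
$d{\left(a \right)} + O = 87 - 22095 = -22008$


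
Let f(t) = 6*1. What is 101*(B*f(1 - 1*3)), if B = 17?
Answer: 10302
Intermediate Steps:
f(t) = 6
101*(B*f(1 - 1*3)) = 101*(17*6) = 101*102 = 10302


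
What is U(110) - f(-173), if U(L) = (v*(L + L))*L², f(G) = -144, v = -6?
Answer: -15971856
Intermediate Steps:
U(L) = -12*L³ (U(L) = (-6*(L + L))*L² = (-12*L)*L² = -12*L³)
U(110) - f(-173) = -12*110³ - 1*(-144) = -12*1331000 + 144 = -15972000 + 144 = -15971856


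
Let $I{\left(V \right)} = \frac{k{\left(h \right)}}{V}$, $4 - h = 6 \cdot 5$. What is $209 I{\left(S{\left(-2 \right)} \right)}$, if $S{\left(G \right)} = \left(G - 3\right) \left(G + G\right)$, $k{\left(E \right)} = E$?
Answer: $- \frac{2717}{10} \approx -271.7$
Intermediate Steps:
$h = -26$ ($h = 4 - 6 \cdot 5 = 4 - 30 = -26$)
$S{\left(G \right)} = 2 G \left(-3 + G\right)$ ($S{\left(G \right)} = \left(-3 + G\right) 2 G = 2 G \left(-3 + G\right)$)
$I{\left(V \right)} = - \frac{26}{V}$
$209 I{\left(S{\left(-2 \right)} \right)} = 209 \left(- \frac{26}{2 \left(-2\right) \left(-3 - 2\right)}\right) = 209 \left(- \frac{26}{2 \left(-2\right) \left(-5\right)}\right) = 209 \left(- \frac{26}{20}\right) = 209 \left(\left(-26\right) \frac{1}{20}\right) = 209 \left(- \frac{13}{10}\right) = - \frac{2717}{10}$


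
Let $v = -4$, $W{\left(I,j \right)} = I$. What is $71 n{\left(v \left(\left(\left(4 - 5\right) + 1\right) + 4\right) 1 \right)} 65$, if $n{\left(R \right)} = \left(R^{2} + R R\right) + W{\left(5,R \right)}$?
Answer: $2385955$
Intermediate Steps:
$n{\left(R \right)} = 5 + 2 R^{2}$ ($n{\left(R \right)} = \left(R^{2} + R R\right) + 5 = \left(R^{2} + R^{2}\right) + 5 = 2 R^{2} + 5 = 5 + 2 R^{2}$)
$71 n{\left(v \left(\left(\left(4 - 5\right) + 1\right) + 4\right) 1 \right)} 65 = 71 \left(5 + 2 \left(- 4 \left(\left(\left(4 - 5\right) + 1\right) + 4\right) 1\right)^{2}\right) 65 = 71 \left(5 + 2 \left(- 4 \left(\left(-1 + 1\right) + 4\right) 1\right)^{2}\right) 65 = 71 \left(5 + 2 \left(- 4 \left(0 + 4\right) 1\right)^{2}\right) 65 = 71 \left(5 + 2 \left(\left(-4\right) 4 \cdot 1\right)^{2}\right) 65 = 71 \left(5 + 2 \left(\left(-16\right) 1\right)^{2}\right) 65 = 71 \left(5 + 2 \left(-16\right)^{2}\right) 65 = 71 \left(5 + 2 \cdot 256\right) 65 = 71 \left(5 + 512\right) 65 = 71 \cdot 517 \cdot 65 = 36707 \cdot 65 = 2385955$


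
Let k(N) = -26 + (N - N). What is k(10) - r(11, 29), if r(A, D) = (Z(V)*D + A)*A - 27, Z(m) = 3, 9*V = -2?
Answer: -1077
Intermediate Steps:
V = -2/9 (V = (1/9)*(-2) = -2/9 ≈ -0.22222)
k(N) = -26 (k(N) = -26 + 0 = -26)
r(A, D) = -27 + A*(A + 3*D) (r(A, D) = (3*D + A)*A - 27 = (A + 3*D)*A - 27 = A*(A + 3*D) - 27 = -27 + A*(A + 3*D))
k(10) - r(11, 29) = -26 - (-27 + 11**2 + 3*11*29) = -26 - (-27 + 121 + 957) = -26 - 1*1051 = -26 - 1051 = -1077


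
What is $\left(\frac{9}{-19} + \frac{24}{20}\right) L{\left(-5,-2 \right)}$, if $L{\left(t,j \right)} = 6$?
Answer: $\frac{414}{95} \approx 4.3579$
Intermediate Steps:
$\left(\frac{9}{-19} + \frac{24}{20}\right) L{\left(-5,-2 \right)} = \left(\frac{9}{-19} + \frac{24}{20}\right) 6 = \left(9 \left(- \frac{1}{19}\right) + 24 \cdot \frac{1}{20}\right) 6 = \left(- \frac{9}{19} + \frac{6}{5}\right) 6 = \frac{69}{95} \cdot 6 = \frac{414}{95}$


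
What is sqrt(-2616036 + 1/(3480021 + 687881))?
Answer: I*sqrt(45444226296126833842)/4167902 ≈ 1617.4*I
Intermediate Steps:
sqrt(-2616036 + 1/(3480021 + 687881)) = sqrt(-2616036 + 1/4167902) = sqrt(-10903381676471/4167902) = I*sqrt(45444226296126833842)/4167902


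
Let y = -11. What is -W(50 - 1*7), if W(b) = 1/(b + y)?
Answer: -1/32 ≈ -0.031250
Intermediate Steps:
W(b) = 1/(-11 + b) (W(b) = 1/(b - 11) = 1/(-11 + b))
-W(50 - 1*7) = -1/(-11 + (50 - 1*7)) = -1/(-11 + (50 - 7)) = -1/(-11 + 43) = -1/32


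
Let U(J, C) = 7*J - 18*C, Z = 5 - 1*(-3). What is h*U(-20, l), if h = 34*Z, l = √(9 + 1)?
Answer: -38080 - 4896*√10 ≈ -53563.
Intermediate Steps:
l = √10 ≈ 3.1623
Z = 8 (Z = 5 + 3 = 8)
U(J, C) = -18*C + 7*J
h = 272 (h = 34*8 = 272)
h*U(-20, l) = 272*(-18*√10 + 7*(-20)) = 272*(-18*√10 - 140) = 272*(-140 - 18*√10) = -38080 - 4896*√10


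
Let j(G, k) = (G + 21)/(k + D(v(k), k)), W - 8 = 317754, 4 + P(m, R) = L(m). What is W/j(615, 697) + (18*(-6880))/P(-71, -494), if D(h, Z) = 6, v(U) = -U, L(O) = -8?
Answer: 114975103/318 ≈ 3.6156e+5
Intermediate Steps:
P(m, R) = -12 (P(m, R) = -4 - 8 = -12)
W = 317762 (W = 8 + 317754 = 317762)
j(G, k) = (21 + G)/(6 + k) (j(G, k) = (G + 21)/(k + 6) = (21 + G)/(6 + k))
W/j(615, 697) + (18*(-6880))/P(-71, -494) = 317762/(((21 + 615)/(6 + 697))) + (18*(-6880))/(-12) = 317762/((636/703)) - 123840*(-1/12) = 317762/(((1/703)*636)) + 10320 = 317762/(636/703) + 10320 = 317762*(703/636) + 10320 = 111693343/318 + 10320 = 114975103/318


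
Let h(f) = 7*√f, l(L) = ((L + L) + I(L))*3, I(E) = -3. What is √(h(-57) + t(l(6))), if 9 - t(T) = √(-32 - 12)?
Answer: √(9 - 2*I*√11 + 7*I*√57) ≈ 5.2955 + 4.3637*I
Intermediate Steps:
l(L) = -9 + 6*L (l(L) = ((L + L) - 3)*3 = (2*L - 3)*3 = (-3 + 2*L)*3 = -9 + 6*L)
t(T) = 9 - 2*I*√11 (t(T) = 9 - √(-32 - 12) = 9 - √(-44) = 9 - 2*I*√11)
√(h(-57) + t(l(6))) = √(7*√(-57) + (9 - 2*I*√11)) = √(7*(I*√57) + (9 - 2*I*√11)) = √(7*I*√57 + (9 - 2*I*√11)) = √(9 - 2*I*√11 + 7*I*√57)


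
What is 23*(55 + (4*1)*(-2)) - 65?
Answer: 1016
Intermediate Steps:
23*(55 + (4*1)*(-2)) - 65 = 23*(55 + 4*(-2)) - 65 = 23*(55 - 8) - 65 = 23*47 - 65 = 1081 - 65 = 1016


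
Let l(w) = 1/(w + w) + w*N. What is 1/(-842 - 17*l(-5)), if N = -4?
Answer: -10/11803 ≈ -0.00084724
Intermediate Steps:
l(w) = 1/(2*w) - 4*w (l(w) = 1/(w + w) + w*(-4) = 1/(2*w) - 4*w)
1/(-842 - 17*l(-5)) = 1/(-842 - 17*((½)/(-5) - 4*(-5))) = 1/(-842 - 17*((½)*(-⅕) + 20)) = 1/(-842 - 17*(-⅒ + 20)) = 1/(-842 - 17*199/10) = 1/(-842 - 3383/10) = 1/(-11803/10) = -10/11803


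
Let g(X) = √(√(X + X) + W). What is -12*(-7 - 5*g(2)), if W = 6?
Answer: 84 + 120*√2 ≈ 253.71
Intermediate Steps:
g(X) = √(6 + √2*√X) (g(X) = √(√(X + X) + 6) = √(√(2*X) + 6) = √(√2*√X + 6) = √(6 + √2*√X))
-12*(-7 - 5*g(2)) = -12*(-7 - 5*√(6 + √2*√2)) = -12*(-7 - 5*√(6 + 2)) = -12*(-7 - 10*√2) = 84 + 120*√2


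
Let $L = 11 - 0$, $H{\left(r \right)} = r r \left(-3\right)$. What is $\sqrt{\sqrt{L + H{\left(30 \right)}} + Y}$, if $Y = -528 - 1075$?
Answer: $\sqrt{-1603 + i \sqrt{2689}} \approx 0.6475 + 40.043 i$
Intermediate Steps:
$H{\left(r \right)} = - 3 r^{2}$ ($H{\left(r \right)} = r^{2} \left(-3\right) = - 3 r^{2}$)
$Y = -1603$ ($Y = -528 - 1075 = -1603$)
$L = 11$ ($L = 11 + 0 = 11$)
$\sqrt{\sqrt{L + H{\left(30 \right)}} + Y} = \sqrt{\sqrt{11 - 3 \cdot 30^{2}} - 1603} = \sqrt{\sqrt{11 - 2700} - 1603} = \sqrt{\sqrt{-2689} - 1603} = \sqrt{i \sqrt{2689} - 1603} = \sqrt{-1603 + i \sqrt{2689}}$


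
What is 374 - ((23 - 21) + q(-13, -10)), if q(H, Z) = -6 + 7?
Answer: 371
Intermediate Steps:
q(H, Z) = 1
374 - ((23 - 21) + q(-13, -10)) = 374 - ((23 - 21) + 1) = 374 - (2 + 1) = 374 - 1*3 = 374 - 3 = 371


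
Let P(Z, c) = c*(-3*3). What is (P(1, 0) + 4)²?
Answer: 16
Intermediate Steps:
P(Z, c) = -9*c (P(Z, c) = c*(-9) = -9*c)
(P(1, 0) + 4)² = (-9*0 + 4)² = (0 + 4)² = 4² = 16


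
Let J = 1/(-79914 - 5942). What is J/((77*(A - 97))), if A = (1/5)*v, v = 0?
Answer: 1/641258464 ≈ 1.5594e-9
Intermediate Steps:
A = 0 (A = (1/5)*0 = ((⅕)*1)*0 = (⅕)*0 = 0)
J = -1/85856 (J = 1/(-85856) = -1/85856 ≈ -1.1647e-5)
J/((77*(A - 97))) = -1/(77*(0 - 97))/85856 = -1/(85856*(77*(-97))) = -1/85856/(-7469) = -1/85856*(-1/7469) = 1/641258464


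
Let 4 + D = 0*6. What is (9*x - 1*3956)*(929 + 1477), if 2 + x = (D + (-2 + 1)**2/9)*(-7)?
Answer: -8971974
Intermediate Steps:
D = -4 (D = -4 + 0*6 = -4 + 0 = -4)
x = 227/9 (x = -2 + (-4 + (-2 + 1)**2/9)*(-7) = -2 + (-4 + (-1)**2*(1/9))*(-7) = -2 + (-4 + 1*(1/9))*(-7) = -2 + (-4 + 1/9)*(-7) = -2 - 35/9*(-7) = -2 + 245/9 = 227/9 ≈ 25.222)
(9*x - 1*3956)*(929 + 1477) = (9*(227/9) - 1*3956)*(929 + 1477) = (227 - 3956)*2406 = -3729*2406 = -8971974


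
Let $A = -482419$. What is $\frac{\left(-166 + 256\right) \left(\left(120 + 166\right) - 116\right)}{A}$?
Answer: $- \frac{15300}{482419} \approx -0.031715$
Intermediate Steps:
$\frac{\left(-166 + 256\right) \left(\left(120 + 166\right) - 116\right)}{A} = \frac{\left(-166 + 256\right) \left(\left(120 + 166\right) - 116\right)}{-482419} = 90 \left(286 - 116\right) \left(- \frac{1}{482419}\right) = 90 \cdot 170 \left(- \frac{1}{482419}\right) = 15300 \left(- \frac{1}{482419}\right) = - \frac{15300}{482419}$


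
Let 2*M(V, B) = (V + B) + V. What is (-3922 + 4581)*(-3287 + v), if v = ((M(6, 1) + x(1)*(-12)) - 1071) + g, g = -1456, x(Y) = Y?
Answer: -7670101/2 ≈ -3.8351e+6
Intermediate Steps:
M(V, B) = V + B/2 (M(V, B) = ((V + B) + V)/2 = ((B + V) + V)/2 = (B + 2*V)/2 = V + B/2)
v = -5065/2 (v = (((6 + (½)*1) + 1*(-12)) - 1071) - 1456 = (((6 + ½) - 12) - 1071) - 1456 = ((13/2 - 12) - 1071) - 1456 = (-11/2 - 1071) - 1456 = -2153/2 - 1456 = -5065/2 ≈ -2532.5)
(-3922 + 4581)*(-3287 + v) = (-3922 + 4581)*(-3287 - 5065/2) = 659*(-11639/2) = -7670101/2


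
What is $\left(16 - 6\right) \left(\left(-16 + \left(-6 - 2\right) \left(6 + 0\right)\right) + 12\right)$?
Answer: $-520$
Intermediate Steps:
$\left(16 - 6\right) \left(\left(-16 + \left(-6 - 2\right) \left(6 + 0\right)\right) + 12\right) = 10 \left(\left(-16 - 48\right) + 12\right) = 10 \left(-64 + 12\right) = 10 \left(-52\right) = -520$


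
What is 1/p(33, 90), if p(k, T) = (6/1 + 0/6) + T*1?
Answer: 1/96 ≈ 0.010417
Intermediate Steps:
p(k, T) = 6 + T (p(k, T) = (6*1 + 0*(⅙)) + T = (6 + 0) + T = 6 + T)
1/p(33, 90) = 1/(6 + 90) = 1/96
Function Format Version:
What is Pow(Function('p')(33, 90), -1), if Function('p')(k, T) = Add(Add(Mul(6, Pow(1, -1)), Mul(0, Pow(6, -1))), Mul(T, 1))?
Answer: Rational(1, 96) ≈ 0.010417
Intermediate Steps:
Function('p')(k, T) = Add(6, T) (Function('p')(k, T) = Add(Add(Mul(6, 1), Mul(0, Rational(1, 6))), T) = Add(Add(6, 0), T) = Add(6, T))
Pow(Function('p')(33, 90), -1) = Pow(Add(6, 90), -1) = Pow(96, -1) = Rational(1, 96)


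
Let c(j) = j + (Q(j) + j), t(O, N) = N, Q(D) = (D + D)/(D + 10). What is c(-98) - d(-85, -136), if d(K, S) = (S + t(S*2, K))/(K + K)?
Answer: -10729/55 ≈ -195.07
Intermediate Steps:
Q(D) = 2*D/(10 + D) (Q(D) = (2*D)/(10 + D) = 2*D/(10 + D))
c(j) = 2*j + 2*j/(10 + j) (c(j) = j + (2*j/(10 + j) + j) = j + (j + 2*j/(10 + j)) = 2*j + 2*j/(10 + j))
d(K, S) = (K + S)/(2*K) (d(K, S) = (S + K)/(K + K) = (K + S)/((2*K)) = (K + S)*(1/(2*K)) = (K + S)/(2*K))
c(-98) - d(-85, -136) = 2*(-98)*(11 - 98)/(10 - 98) - (-85 - 136)/(2*(-85)) = 2*(-98)*(-87)/(-88) - (-1)*(-221)/(2*85) = 2*(-98)*(-1/88)*(-87) - 1*13/10 = -4263/22 - 13/10 = -10729/55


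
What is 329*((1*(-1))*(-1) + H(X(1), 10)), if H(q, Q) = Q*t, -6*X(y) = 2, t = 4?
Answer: 13489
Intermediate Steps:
X(y) = -⅓ (X(y) = -⅙*2 = -⅓)
H(q, Q) = 4*Q (H(q, Q) = Q*4 = 4*Q)
329*((1*(-1))*(-1) + H(X(1), 10)) = 329*((1*(-1))*(-1) + 4*10) = 329*(-1*(-1) + 40) = 329*(1 + 40) = 329*41 = 13489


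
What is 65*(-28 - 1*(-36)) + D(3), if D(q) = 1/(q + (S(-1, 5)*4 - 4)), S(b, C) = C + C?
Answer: 20281/39 ≈ 520.03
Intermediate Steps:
S(b, C) = 2*C
D(q) = 1/(36 + q) (D(q) = 1/(q + ((2*5)*4 - 4)) = 1/(q + (10*4 - 4)) = 1/(q + (40 - 4)) = 1/(q + 36) = 1/(36 + q))
65*(-28 - 1*(-36)) + D(3) = 65*(-28 - 1*(-36)) + 1/(36 + 3) = 65*(-28 + 36) + 1/39 = 65*8 + 1/39 = 520 + 1/39 = 20281/39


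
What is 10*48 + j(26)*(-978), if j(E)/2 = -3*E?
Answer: 153048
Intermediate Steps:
j(E) = -6*E (j(E) = 2*(-3*E) = -6*E)
10*48 + j(26)*(-978) = 10*48 - 6*26*(-978) = 480 - 156*(-978) = 480 + 152568 = 153048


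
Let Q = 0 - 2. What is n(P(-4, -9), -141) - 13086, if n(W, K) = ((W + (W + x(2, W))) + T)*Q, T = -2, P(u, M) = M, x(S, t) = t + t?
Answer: -13010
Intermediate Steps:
x(S, t) = 2*t
Q = -2
n(W, K) = 4 - 8*W (n(W, K) = ((W + (W + 2*W)) - 2)*(-2) = ((W + 3*W) - 2)*(-2) = (4*W - 2)*(-2) = (-2 + 4*W)*(-2) = 4 - 8*W)
n(P(-4, -9), -141) - 13086 = (4 - 8*(-9)) - 13086 = (4 + 72) - 13086 = 76 - 13086 = -13010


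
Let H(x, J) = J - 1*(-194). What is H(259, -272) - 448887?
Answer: -448965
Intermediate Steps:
H(x, J) = 194 + J (H(x, J) = J + 194 = 194 + J)
H(259, -272) - 448887 = (194 - 272) - 448887 = -78 - 448887 = -448965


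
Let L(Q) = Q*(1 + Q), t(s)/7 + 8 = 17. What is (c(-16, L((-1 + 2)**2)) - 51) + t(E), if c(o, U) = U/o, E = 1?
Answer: 95/8 ≈ 11.875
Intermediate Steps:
t(s) = 63 (t(s) = -56 + 7*17 = -56 + 119 = 63)
(c(-16, L((-1 + 2)**2)) - 51) + t(E) = (((-1 + 2)**2*(1 + (-1 + 2)**2))/(-16) - 51) + 63 = ((1**2*(1 + 1**2))*(-1/16) - 51) + 63 = ((1*(1 + 1))*(-1/16) - 51) + 63 = ((1*2)*(-1/16) - 51) + 63 = (2*(-1/16) - 51) + 63 = (-1/8 - 51) + 63 = -409/8 + 63 = 95/8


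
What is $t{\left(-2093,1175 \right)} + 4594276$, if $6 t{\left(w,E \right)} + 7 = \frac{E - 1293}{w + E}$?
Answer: $\frac{6326316475}{1377} \approx 4.5943 \cdot 10^{6}$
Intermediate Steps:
$t{\left(w,E \right)} = - \frac{7}{6} + \frac{-1293 + E}{6 \left(E + w\right)}$ ($t{\left(w,E \right)} = - \frac{7}{6} + \frac{\left(E - 1293\right) \frac{1}{w + E}}{6} = - \frac{7}{6} + \frac{\left(-1293 + E\right) \frac{1}{E + w}}{6} = - \frac{7}{6} + \frac{\frac{1}{E + w} \left(-1293 + E\right)}{6} = - \frac{7}{6} + \frac{-1293 + E}{6 \left(E + w\right)}$)
$t{\left(-2093,1175 \right)} + 4594276 = \frac{- \frac{431}{2} - 1175 - - \frac{14651}{6}}{1175 - 2093} + 4594276 = \frac{- \frac{431}{2} - 1175 + \frac{14651}{6}}{-918} + 4594276 = \left(- \frac{1}{918}\right) \frac{3154}{3} + 4594276 = - \frac{1577}{1377} + 4594276 = \frac{6326316475}{1377}$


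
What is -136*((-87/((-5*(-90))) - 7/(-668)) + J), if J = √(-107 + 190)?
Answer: 311474/12525 - 136*√83 ≈ -1214.2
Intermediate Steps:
J = √83 ≈ 9.1104
-136*((-87/((-5*(-90))) - 7/(-668)) + J) = -136*((-87/((-5*(-90))) - 7/(-668)) + √83) = -136*((-87/450 - 7*(-1/668)) + √83) = -136*((-87*1/450 + 7/668) + √83) = -136*((-29/150 + 7/668) + √83) = -136*(-9161/50100 + √83) = -(-311474/12525 + 136*√83) = 311474/12525 - 136*√83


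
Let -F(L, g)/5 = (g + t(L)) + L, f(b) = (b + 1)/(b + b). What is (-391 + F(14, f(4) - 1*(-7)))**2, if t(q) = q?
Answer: 20729809/64 ≈ 3.2390e+5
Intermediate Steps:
f(b) = (1 + b)/(2*b) (f(b) = (1 + b)/((2*b)) = (1 + b)*(1/(2*b)) = (1 + b)/(2*b))
F(L, g) = -10*L - 5*g (F(L, g) = -5*((g + L) + L) = -5*((L + g) + L) = -5*(g + 2*L) = -10*L - 5*g)
(-391 + F(14, f(4) - 1*(-7)))**2 = (-391 + (-10*14 - 5*((1/2)*(1 + 4)/4 - 1*(-7))))**2 = (-391 + (-140 - 5*((1/2)*(1/4)*5 + 7)))**2 = (-391 + (-140 - 5*(5/8 + 7)))**2 = (-391 + (-140 - 5*61/8))**2 = (-391 + (-140 - 305/8))**2 = (-391 - 1425/8)**2 = (-4553/8)**2 = 20729809/64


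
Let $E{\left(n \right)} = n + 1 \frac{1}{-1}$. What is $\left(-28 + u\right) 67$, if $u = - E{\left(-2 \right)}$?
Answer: $-1675$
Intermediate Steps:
$E{\left(n \right)} = -1 + n$ ($E{\left(n \right)} = n + 1 \left(-1\right) = n - 1 = -1 + n$)
$u = 3$ ($u = - (-1 - 2) = \left(-1\right) \left(-3\right) = 3$)
$\left(-28 + u\right) 67 = \left(-28 + 3\right) 67 = \left(-25\right) 67 = -1675$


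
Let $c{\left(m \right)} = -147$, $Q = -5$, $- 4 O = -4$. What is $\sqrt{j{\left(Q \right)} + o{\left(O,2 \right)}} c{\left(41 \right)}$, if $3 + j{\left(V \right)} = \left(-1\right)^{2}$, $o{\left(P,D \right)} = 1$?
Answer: $- 147 i \approx - 147.0 i$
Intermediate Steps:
$O = 1$ ($O = \left(- \frac{1}{4}\right) \left(-4\right) = 1$)
$j{\left(V \right)} = -2$ ($j{\left(V \right)} = -3 + \left(-1\right)^{2} = -3 + 1 = -2$)
$\sqrt{j{\left(Q \right)} + o{\left(O,2 \right)}} c{\left(41 \right)} = \sqrt{-2 + 1} \left(-147\right) = \sqrt{-1} \left(-147\right) = i \left(-147\right) = - 147 i$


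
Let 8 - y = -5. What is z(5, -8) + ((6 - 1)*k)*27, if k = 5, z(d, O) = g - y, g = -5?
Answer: 657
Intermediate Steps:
y = 13 (y = 8 - 1*(-5) = 8 + 5 = 13)
z(d, O) = -18 (z(d, O) = -5 - 1*13 = -5 - 13 = -18)
z(5, -8) + ((6 - 1)*k)*27 = -18 + ((6 - 1)*5)*27 = -18 + (5*5)*27 = -18 + 25*27 = -18 + 675 = 657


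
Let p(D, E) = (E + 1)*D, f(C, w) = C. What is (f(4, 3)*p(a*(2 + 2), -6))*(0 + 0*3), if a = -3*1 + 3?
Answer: 0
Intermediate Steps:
a = 0 (a = -3 + 3 = 0)
p(D, E) = D*(1 + E) (p(D, E) = (1 + E)*D = D*(1 + E))
(f(4, 3)*p(a*(2 + 2), -6))*(0 + 0*3) = (4*((0*(2 + 2))*(1 - 6)))*(0 + 0*3) = (4*((0*4)*(-5)))*(0 + 0) = (4*(0*(-5)))*0 = (4*0)*0 = 0*0 = 0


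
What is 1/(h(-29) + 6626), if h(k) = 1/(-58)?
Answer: 58/384307 ≈ 0.00015092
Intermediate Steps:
h(k) = -1/58
1/(h(-29) + 6626) = 1/(-1/58 + 6626) = 1/(384307/58) = 58/384307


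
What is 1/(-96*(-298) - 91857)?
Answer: -1/63249 ≈ -1.5811e-5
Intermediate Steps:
1/(-96*(-298) - 91857) = 1/(28608 - 91857) = 1/(-63249) = -1/63249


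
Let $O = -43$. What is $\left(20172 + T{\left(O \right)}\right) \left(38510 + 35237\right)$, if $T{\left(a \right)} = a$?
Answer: $1484453363$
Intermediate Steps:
$\left(20172 + T{\left(O \right)}\right) \left(38510 + 35237\right) = \left(20172 - 43\right) \left(38510 + 35237\right) = 20129 \cdot 73747 = 1484453363$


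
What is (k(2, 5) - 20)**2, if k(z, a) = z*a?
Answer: 100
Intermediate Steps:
k(z, a) = a*z
(k(2, 5) - 20)**2 = (5*2 - 20)**2 = (10 - 20)**2 = (-10)**2 = 100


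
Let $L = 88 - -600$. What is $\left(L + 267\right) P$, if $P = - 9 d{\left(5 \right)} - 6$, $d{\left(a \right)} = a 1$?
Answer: $-48705$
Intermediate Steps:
$L = 688$ ($L = 88 + 600 = 688$)
$d{\left(a \right)} = a$
$P = -51$ ($P = \left(-9\right) 5 - 6 = -45 - 6 = -51$)
$\left(L + 267\right) P = \left(688 + 267\right) \left(-51\right) = 955 \left(-51\right) = -48705$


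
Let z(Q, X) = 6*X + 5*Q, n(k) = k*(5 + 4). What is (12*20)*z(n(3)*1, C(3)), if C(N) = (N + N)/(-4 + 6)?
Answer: 36720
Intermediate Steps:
n(k) = 9*k (n(k) = k*9 = 9*k)
C(N) = N (C(N) = (2*N)/2 = (2*N)*(½) = N)
z(Q, X) = 5*Q + 6*X
(12*20)*z(n(3)*1, C(3)) = (12*20)*(5*((9*3)*1) + 6*3) = 240*(5*(27*1) + 18) = 240*(5*27 + 18) = 240*(135 + 18) = 240*153 = 36720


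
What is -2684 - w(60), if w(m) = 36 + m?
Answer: -2780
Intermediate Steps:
-2684 - w(60) = -2684 - (36 + 60) = -2684 - 1*96 = -2684 - 96 = -2780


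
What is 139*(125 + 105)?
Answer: 31970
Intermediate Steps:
139*(125 + 105) = 139*230 = 31970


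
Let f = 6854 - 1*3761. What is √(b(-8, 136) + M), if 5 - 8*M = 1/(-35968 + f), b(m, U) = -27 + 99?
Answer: 3*√348847145/6575 ≈ 8.5220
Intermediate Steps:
b(m, U) = 72
f = 3093 (f = 6854 - 3761 = 3093)
M = 20547/32875 (M = 5/8 - 1/(8*(-35968 + 3093)) = 5/8 - ⅛/(-32875) = 5/8 - ⅛*(-1/32875) = 5/8 + 1/263000 = 20547/32875 ≈ 0.62500)
√(b(-8, 136) + M) = √(72 + 20547/32875) = √(2387547/32875) = 3*√348847145/6575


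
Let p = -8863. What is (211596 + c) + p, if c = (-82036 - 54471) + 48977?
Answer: 115203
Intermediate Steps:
c = -87530 (c = -136507 + 48977 = -87530)
(211596 + c) + p = (211596 - 87530) - 8863 = 124066 - 8863 = 115203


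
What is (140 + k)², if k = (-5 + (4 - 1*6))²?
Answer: 35721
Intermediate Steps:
k = 49 (k = (-5 + (4 - 6))² = (-5 - 2)² = (-7)² = 49)
(140 + k)² = (140 + 49)² = 189² = 35721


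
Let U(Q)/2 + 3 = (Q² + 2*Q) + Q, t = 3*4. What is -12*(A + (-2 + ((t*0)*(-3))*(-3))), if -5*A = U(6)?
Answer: 1344/5 ≈ 268.80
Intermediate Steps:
t = 12
U(Q) = -6 + 2*Q² + 6*Q (U(Q) = -6 + 2*((Q² + 2*Q) + Q) = -6 + 2*(Q² + 3*Q) = -6 + (2*Q² + 6*Q) = -6 + 2*Q² + 6*Q)
A = -102/5 (A = -(-6 + 2*6² + 6*6)/5 = -(-6 + 2*36 + 36)/5 = -(-6 + 72 + 36)/5 = -⅕*102 = -102/5 ≈ -20.400)
-12*(A + (-2 + ((t*0)*(-3))*(-3))) = -12*(-102/5 + (-2 + ((12*0)*(-3))*(-3))) = -12*(-102/5 + (-2 + (0*(-3))*(-3))) = -12*(-102/5 + (-2 + 0*(-3))) = -12*(-102/5 + (-2 + 0)) = -12*(-102/5 - 2) = -12*(-112/5) = 1344/5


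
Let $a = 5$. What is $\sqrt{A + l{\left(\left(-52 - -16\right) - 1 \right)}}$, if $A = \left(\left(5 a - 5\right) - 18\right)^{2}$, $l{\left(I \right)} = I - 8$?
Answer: $i \sqrt{41} \approx 6.4031 i$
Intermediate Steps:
$l{\left(I \right)} = -8 + I$ ($l{\left(I \right)} = I - 8 = -8 + I$)
$A = 4$ ($A = \left(\left(5 \cdot 5 - 5\right) - 18\right)^{2} = \left(\left(25 - 5\right) - 18\right)^{2} = \left(20 - 18\right)^{2} = 2^{2} = 4$)
$\sqrt{A + l{\left(\left(-52 - -16\right) - 1 \right)}} = \sqrt{4 - 45} = \sqrt{-41} = i \sqrt{41}$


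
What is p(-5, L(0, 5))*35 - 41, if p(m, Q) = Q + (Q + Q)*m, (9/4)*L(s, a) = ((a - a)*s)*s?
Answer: -41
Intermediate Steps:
L(s, a) = 0 (L(s, a) = 4*(((a - a)*s)*s)/9 = 4*((0*s)*s)/9 = 4*(0*s)/9 = (4/9)*0 = 0)
p(m, Q) = Q + 2*Q*m (p(m, Q) = Q + (2*Q)*m = Q + 2*Q*m)
p(-5, L(0, 5))*35 - 41 = (0*(1 + 2*(-5)))*35 - 41 = (0*(1 - 10))*35 - 41 = (0*(-9))*35 - 41 = 0*35 - 41 = 0 - 41 = -41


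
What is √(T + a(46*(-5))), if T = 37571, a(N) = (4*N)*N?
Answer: √249171 ≈ 499.17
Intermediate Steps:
a(N) = 4*N²
√(T + a(46*(-5))) = √(37571 + 4*(46*(-5))²) = √(37571 + 4*(-230)²) = √(37571 + 4*52900) = √(37571 + 211600) = √249171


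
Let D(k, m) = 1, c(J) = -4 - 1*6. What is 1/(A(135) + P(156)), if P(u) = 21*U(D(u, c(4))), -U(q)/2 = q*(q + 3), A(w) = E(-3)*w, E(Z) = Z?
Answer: -1/573 ≈ -0.0017452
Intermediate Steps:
c(J) = -10 (c(J) = -4 - 6 = -10)
A(w) = -3*w
U(q) = -2*q*(3 + q) (U(q) = -2*q*(q + 3) = -2*q*(3 + q))
P(u) = -168 (P(u) = 21*(-2*1*(3 + 1)) = 21*(-2*1*4) = 21*(-8) = -168)
1/(A(135) + P(156)) = 1/(-3*135 - 168) = 1/(-405 - 168) = 1/(-573) = -1/573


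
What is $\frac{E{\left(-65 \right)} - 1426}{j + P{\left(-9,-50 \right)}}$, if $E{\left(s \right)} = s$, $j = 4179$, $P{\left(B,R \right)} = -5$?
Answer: $- \frac{1491}{4174} \approx -0.35721$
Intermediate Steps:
$\frac{E{\left(-65 \right)} - 1426}{j + P{\left(-9,-50 \right)}} = \frac{-65 - 1426}{4179 - 5} = - \frac{1491}{4174}$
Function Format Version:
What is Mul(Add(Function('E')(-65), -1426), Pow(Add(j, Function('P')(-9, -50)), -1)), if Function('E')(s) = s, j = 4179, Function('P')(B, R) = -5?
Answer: Rational(-1491, 4174) ≈ -0.35721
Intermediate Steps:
Mul(Add(Function('E')(-65), -1426), Pow(Add(j, Function('P')(-9, -50)), -1)) = Mul(Add(-65, -1426), Pow(Add(4179, -5), -1)) = Mul(-1491, Pow(4174, -1)) = Mul(-1491, Rational(1, 4174)) = Rational(-1491, 4174)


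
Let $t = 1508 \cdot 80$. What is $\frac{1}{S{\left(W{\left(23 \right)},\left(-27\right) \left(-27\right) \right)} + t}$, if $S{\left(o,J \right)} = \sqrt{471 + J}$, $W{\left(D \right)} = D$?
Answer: $\frac{1508}{181925105} - \frac{\sqrt{3}}{727700420} \approx 8.2867 \cdot 10^{-6}$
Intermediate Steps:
$t = 120640$
$\frac{1}{S{\left(W{\left(23 \right)},\left(-27\right) \left(-27\right) \right)} + t} = \frac{1}{\sqrt{471 - -729} + 120640} = \frac{1}{\sqrt{471 + 729} + 120640} = \frac{1}{\sqrt{1200} + 120640} = \frac{1}{20 \sqrt{3} + 120640} = \frac{1}{120640 + 20 \sqrt{3}}$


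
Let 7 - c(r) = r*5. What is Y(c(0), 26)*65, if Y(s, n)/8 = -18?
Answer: -9360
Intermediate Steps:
c(r) = 7 - 5*r (c(r) = 7 - r*5 = 7 - 5*r)
Y(s, n) = -144 (Y(s, n) = 8*(-18) = -144)
Y(c(0), 26)*65 = -144*65 = -9360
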